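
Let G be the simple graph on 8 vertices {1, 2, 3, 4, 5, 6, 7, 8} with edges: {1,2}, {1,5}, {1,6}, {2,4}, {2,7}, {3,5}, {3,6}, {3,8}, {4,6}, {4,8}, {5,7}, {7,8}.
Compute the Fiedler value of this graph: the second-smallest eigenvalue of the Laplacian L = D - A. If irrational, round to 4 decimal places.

2

With the vertex order [1, 2, 3, 4, 5, 6, 7, 8], the degrees are [3, 3, 3, 3, 3, 3, 3, 3], giving D = diag(3, 3, 3, 3, 3, 3, 3, 3) and L = D - A. The smallest Laplacian eigenvalue is always 0. The next one, lambda_2 = 2, measures how hard the graph is to disconnect: larger values mean better connectivity. The eigenvalues sum to 24, which equals trace(L) = 2|E|.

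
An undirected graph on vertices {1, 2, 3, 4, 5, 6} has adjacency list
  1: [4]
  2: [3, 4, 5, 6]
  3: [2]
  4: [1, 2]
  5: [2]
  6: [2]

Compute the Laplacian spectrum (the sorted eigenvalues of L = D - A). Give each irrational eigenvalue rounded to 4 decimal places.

With the vertex order [1, 2, 3, 4, 5, 6], the degrees are [1, 4, 1, 2, 1, 1], giving D = diag(1, 4, 1, 2, 1, 1) and L = D - A. Diagonalising L (or applying a numerical eigensolver to the 6x6 matrix) gives the spectrum above. There is one zero in the spectrum, matching the 1 component. The largest eigenvalue, 5.0861, is at most the vertex count 6.

[0, 0.4859, 1, 1, 2.4280, 5.0861]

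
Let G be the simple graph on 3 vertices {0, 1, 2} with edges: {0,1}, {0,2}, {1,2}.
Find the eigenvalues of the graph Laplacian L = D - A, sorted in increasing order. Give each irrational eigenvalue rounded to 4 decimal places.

Reading degrees in the order [0, 1, 2] gives [2, 2, 2]; set D = diag(2, 2, 2) and form L = D - A. The multiplicity of 0 as a Laplacian eigenvalue equals the number of connected components. The single zero eigenvalue shows the graph is connected. The eigenvalues sum to 6, which equals trace(L) = 2|E|. There is one zero in the spectrum, matching the 1 component.

[0, 3, 3]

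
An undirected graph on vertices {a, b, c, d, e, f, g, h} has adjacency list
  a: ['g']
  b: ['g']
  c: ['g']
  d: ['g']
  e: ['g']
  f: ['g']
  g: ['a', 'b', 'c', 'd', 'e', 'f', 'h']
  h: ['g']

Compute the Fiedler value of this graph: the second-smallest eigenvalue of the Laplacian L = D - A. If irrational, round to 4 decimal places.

Reading degrees in the order [a, b, c, d, e, f, g, h] gives [1, 1, 1, 1, 1, 1, 7, 1]; set D = diag(1, 1, 1, 1, 1, 1, 7, 1) and form L = D - A. Computing the eigenvalues of L and sorting gives [0, 1, 1, 1, 1, 1, 1, 8]. The Fiedler value lambda_2 = 1 is strictly positive, so the graph is connected. There is one zero in the spectrum, matching the 1 component.

1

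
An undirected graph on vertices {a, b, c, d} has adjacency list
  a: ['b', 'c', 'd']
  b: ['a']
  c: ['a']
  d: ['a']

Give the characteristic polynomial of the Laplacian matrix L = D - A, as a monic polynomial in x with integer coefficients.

With the vertex order [a, b, c, d], the degrees are [3, 1, 1, 1], giving D = diag(3, 1, 1, 1) and L = D - A. L has integer entries, so p(x) = det(xI - L) has integer coefficients. Expanding the determinant yields x^4 - 6x^3 + 9x^2 - 4x. The coefficient of x^3 equals -trace(L) = -6, matching the sum of degrees. By the matrix-tree theorem the graph has (1/4) * product of the nonzero eigenvalues = 1 spanning tree.

x^4 - 6x^3 + 9x^2 - 4x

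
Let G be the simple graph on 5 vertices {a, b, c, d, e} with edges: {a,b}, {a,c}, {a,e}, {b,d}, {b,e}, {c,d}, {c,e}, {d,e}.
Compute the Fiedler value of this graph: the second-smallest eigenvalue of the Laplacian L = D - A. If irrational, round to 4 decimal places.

3

Reading degrees in the order [a, b, c, d, e] gives [3, 3, 3, 3, 4]; set D = diag(3, 3, 3, 3, 4) and form L = D - A. The smallest Laplacian eigenvalue is always 0. The next one, lambda_2 = 3, measures how hard the graph is to disconnect: larger values mean better connectivity. The largest eigenvalue, 5, is at most the vertex count 5.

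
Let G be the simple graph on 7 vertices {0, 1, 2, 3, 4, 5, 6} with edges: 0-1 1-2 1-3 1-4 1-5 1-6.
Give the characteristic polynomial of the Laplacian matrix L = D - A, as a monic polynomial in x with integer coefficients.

x^7 - 12x^6 + 45x^5 - 80x^4 + 75x^3 - 36x^2 + 7x

With the vertex order [0, 1, 2, 3, 4, 5, 6], the degrees are [1, 6, 1, 1, 1, 1, 1], giving D = diag(1, 6, 1, 1, 1, 1, 1) and L = D - A. Computing det(xI - L) by cofactor expansion (or equivalently via sum-over-permutations) gives x^7 - 12x^6 + 45x^5 - 80x^4 + 75x^3 - 36x^2 + 7x. The coefficient of x^6 equals -trace(L) = -12, matching the sum of degrees. The eigenvalues sum to 12, which equals trace(L) = 2|E|.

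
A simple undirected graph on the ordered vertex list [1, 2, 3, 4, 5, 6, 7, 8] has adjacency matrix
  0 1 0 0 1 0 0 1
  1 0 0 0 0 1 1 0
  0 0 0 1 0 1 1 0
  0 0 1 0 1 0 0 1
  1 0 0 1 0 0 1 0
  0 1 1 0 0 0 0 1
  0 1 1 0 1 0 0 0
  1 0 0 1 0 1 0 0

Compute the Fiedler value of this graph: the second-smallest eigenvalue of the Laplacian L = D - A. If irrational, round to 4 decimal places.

Reading degrees in the order [1, 2, 3, 4, 5, 6, 7, 8] gives [3, 3, 3, 3, 3, 3, 3, 3]; set D = diag(3, 3, 3, 3, 3, 3, 3, 3) and form L = D - A. The smallest Laplacian eigenvalue is always 0. The next one, lambda_2 = 2, measures how hard the graph is to disconnect: larger values mean better connectivity. By the matrix-tree theorem the graph has (1/8) * product of the nonzero eigenvalues = 384 spanning trees.

2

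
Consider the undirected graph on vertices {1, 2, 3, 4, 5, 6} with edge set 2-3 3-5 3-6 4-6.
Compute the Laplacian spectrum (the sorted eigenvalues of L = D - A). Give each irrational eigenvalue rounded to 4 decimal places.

[0, 0, 0.5188, 1, 2.3111, 4.1701]

Reading degrees in the order [1, 2, 3, 4, 5, 6] gives [0, 1, 3, 1, 1, 2]; set D = diag(0, 1, 3, 1, 1, 2) and form L = D - A. L is symmetric positive semidefinite, so every eigenvalue is real and nonnegative. The 2 zero eigenvalues correspond to the 2 connected components. The eigenvalues sum to 8, which equals trace(L) = 2|E|.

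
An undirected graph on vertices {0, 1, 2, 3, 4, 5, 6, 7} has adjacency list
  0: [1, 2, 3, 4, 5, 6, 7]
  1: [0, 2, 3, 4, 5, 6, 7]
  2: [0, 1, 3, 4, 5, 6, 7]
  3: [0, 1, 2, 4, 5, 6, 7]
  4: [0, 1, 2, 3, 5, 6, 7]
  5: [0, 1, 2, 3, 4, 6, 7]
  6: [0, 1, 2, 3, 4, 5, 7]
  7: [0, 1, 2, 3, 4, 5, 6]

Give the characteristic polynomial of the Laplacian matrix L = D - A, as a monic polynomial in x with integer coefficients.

x^8 - 56x^7 + 1344x^6 - 17920x^5 + 143360x^4 - 688128x^3 + 1835008x^2 - 2097152x

Reading degrees in the order [0, 1, 2, 3, 4, 5, 6, 7] gives [7, 7, 7, 7, 7, 7, 7, 7]; set D = diag(7, 7, 7, 7, 7, 7, 7, 7) and form L = D - A. The eigenvalues of L are [0, 8, 8, 8, 8, 8, 8, 8]; the characteristic polynomial is the product of (x - lambda_i), which multiplies out to x^8 - 56x^7 + 1344x^6 - 17920x^5 + 143360x^4 - 688128x^3 + 1835008x^2 - 2097152x. The coefficient of x^7 equals -trace(L) = -56, matching the sum of degrees. By the matrix-tree theorem the graph has (1/8) * product of the nonzero eigenvalues = 262144 spanning trees.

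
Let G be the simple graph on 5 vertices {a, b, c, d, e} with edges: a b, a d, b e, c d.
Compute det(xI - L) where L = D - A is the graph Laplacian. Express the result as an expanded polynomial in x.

x^5 - 8x^4 + 21x^3 - 20x^2 + 5x

With the vertex order [a, b, c, d, e], the degrees are [2, 2, 1, 2, 1], giving D = diag(2, 2, 1, 2, 1) and L = D - A. Computing det(xI - L) by cofactor expansion (or equivalently via sum-over-permutations) gives x^5 - 8x^4 + 21x^3 - 20x^2 + 5x. Since p(0) = det(-L) = 0, x divides p(x). The eigenvalues sum to 8, which equals trace(L) = 2|E|.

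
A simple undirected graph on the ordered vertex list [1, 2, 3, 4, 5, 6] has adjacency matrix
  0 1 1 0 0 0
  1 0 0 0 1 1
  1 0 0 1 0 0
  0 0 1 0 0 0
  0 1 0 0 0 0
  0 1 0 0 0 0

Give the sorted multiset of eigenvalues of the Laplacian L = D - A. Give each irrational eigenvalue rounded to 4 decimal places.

With the vertex order [1, 2, 3, 4, 5, 6], the degrees are [2, 3, 2, 1, 1, 1], giving D = diag(2, 3, 2, 1, 1, 1) and L = D - A. L is symmetric positive semidefinite, so every eigenvalue is real and nonnegative. By the matrix-tree theorem the graph has (1/6) * product of the nonzero eigenvalues = 1 spanning tree.

[0, 0.3249, 1, 1.4608, 3, 4.2143]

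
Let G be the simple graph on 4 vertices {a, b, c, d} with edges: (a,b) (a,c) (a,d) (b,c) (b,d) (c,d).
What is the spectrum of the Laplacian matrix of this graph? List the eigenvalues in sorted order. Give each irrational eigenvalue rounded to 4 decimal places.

[0, 4, 4, 4]

Reading degrees in the order [a, b, c, d] gives [3, 3, 3, 3]; set D = diag(3, 3, 3, 3) and form L = D - A. Since every row of L sums to 0, the all-ones vector is in the kernel and 0 is an eigenvalue. By the matrix-tree theorem the graph has (1/4) * product of the nonzero eigenvalues = 16 spanning trees.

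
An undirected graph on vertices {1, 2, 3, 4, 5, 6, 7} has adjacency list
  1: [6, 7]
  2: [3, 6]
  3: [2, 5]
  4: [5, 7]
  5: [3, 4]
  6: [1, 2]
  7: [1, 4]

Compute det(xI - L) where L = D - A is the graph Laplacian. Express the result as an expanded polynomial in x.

Each diagonal entry of L is the vertex degree and each off-diagonal entry is -1 where an edge is present, 0 otherwise; in the order [1, 2, 3, 4, 5, 6, 7] the diagonal is [2, 2, 2, 2, 2, 2, 2]. Computing det(xI - L) by cofactor expansion (or equivalently via sum-over-permutations) gives x^7 - 14x^6 + 77x^5 - 210x^4 + 294x^3 - 196x^2 + 49x. The constant term is 0 because L is singular (the all-ones vector lies in its kernel). By the matrix-tree theorem the graph has (1/7) * product of the nonzero eigenvalues = 7 spanning trees. There is one zero in the spectrum, matching the 1 component.

x^7 - 14x^6 + 77x^5 - 210x^4 + 294x^3 - 196x^2 + 49x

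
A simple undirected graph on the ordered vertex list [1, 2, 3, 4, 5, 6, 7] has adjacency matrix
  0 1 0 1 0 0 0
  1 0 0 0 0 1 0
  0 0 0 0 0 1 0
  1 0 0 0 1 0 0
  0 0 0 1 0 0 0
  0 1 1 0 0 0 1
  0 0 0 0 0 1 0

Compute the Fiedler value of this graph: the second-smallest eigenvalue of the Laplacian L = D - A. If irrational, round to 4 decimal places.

0.2254

Reading degrees in the order [1, 2, 3, 4, 5, 6, 7] gives [2, 2, 1, 2, 1, 3, 1]; set D = diag(2, 2, 1, 2, 1, 3, 1) and form L = D - A. The sorted Laplacian eigenvalues are [0, 0.2254, 1, 1, 2.1859, 3.3604, 4.2283]; the algebraic connectivity is the second entry, 0.2254. By the matrix-tree theorem the graph has (1/7) * product of the nonzero eigenvalues = 1 spanning tree. The largest eigenvalue, 4.2283, is at most the vertex count 7.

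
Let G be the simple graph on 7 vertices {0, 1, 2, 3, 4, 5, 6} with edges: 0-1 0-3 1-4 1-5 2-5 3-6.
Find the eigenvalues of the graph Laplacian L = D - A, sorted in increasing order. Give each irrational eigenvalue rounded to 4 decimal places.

With the vertex order [0, 1, 2, 3, 4, 5, 6], the degrees are [2, 3, 1, 2, 1, 2, 1], giving D = diag(2, 3, 1, 2, 1, 2, 1) and L = D - A. Diagonalising L (or applying a numerical eigensolver to the 7x7 matrix) gives the spectrum above. The eigenvalues sum to 12, which equals trace(L) = 2|E|.

[0, 0.2603, 0.6262, 1.4055, 2.2742, 3.0996, 4.3342]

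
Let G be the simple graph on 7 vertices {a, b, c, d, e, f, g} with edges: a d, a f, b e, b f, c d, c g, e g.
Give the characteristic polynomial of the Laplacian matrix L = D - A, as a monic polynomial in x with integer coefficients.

x^7 - 14x^6 + 77x^5 - 210x^4 + 294x^3 - 196x^2 + 49x

With the vertex order [a, b, c, d, e, f, g], the degrees are [2, 2, 2, 2, 2, 2, 2], giving D = diag(2, 2, 2, 2, 2, 2, 2) and L = D - A. Computing det(xI - L) by cofactor expansion (or equivalently via sum-over-permutations) gives x^7 - 14x^6 + 77x^5 - 210x^4 + 294x^3 - 196x^2 + 49x. Since p(0) = det(-L) = 0, x divides p(x). The eigenvalues sum to 14, which equals trace(L) = 2|E|.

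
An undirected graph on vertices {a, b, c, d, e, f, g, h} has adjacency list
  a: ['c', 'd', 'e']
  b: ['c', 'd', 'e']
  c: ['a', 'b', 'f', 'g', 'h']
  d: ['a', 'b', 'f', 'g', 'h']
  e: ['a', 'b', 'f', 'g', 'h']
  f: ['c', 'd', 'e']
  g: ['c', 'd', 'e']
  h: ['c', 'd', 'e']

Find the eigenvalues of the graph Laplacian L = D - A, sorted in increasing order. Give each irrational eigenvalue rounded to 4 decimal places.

[0, 3, 3, 3, 3, 5, 5, 8]

With the vertex order [a, b, c, d, e, f, g, h], the degrees are [3, 3, 5, 5, 5, 3, 3, 3], giving D = diag(3, 3, 5, 5, 5, 3, 3, 3) and L = D - A. The multiplicity of 0 as a Laplacian eigenvalue equals the number of connected components. The largest eigenvalue, 8, is at most the vertex count 8. By the matrix-tree theorem the graph has (1/8) * product of the nonzero eigenvalues = 2025 spanning trees.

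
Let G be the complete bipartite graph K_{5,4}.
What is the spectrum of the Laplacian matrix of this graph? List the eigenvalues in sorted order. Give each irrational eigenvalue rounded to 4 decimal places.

The graph has 9 vertices and degree multiset [5, 5, 5, 5, 4, 4, 4, 4, 4]; D is the diagonal matrix of degrees and L = D - A. Diagonalising L (or applying a numerical eigensolver to the 9x9 matrix) gives the spectrum above. The single zero eigenvalue shows the graph is connected.

[0, 4, 4, 4, 4, 5, 5, 5, 9]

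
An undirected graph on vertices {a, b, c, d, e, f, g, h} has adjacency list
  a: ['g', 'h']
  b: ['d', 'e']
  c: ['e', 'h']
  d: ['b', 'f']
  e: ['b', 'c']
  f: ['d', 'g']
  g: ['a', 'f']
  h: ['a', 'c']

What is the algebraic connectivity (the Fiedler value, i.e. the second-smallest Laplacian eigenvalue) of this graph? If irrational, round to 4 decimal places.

Reading degrees in the order [a, b, c, d, e, f, g, h] gives [2, 2, 2, 2, 2, 2, 2, 2]; set D = diag(2, 2, 2, 2, 2, 2, 2, 2) and form L = D - A. The sorted Laplacian eigenvalues are [0, 0.5858, 0.5858, 2, 2, 3.4142, 3.4142, 4]; the algebraic connectivity is the second entry, 0.5858. The largest eigenvalue, 4, is at most the vertex count 8.

0.5858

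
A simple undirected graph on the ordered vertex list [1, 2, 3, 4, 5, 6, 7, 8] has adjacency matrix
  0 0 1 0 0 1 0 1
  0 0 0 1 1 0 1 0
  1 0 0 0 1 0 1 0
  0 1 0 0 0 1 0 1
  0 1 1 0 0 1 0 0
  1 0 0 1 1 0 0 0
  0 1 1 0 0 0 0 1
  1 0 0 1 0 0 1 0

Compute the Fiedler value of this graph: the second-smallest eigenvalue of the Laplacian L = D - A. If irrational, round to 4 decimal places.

Each diagonal entry of L is the vertex degree and each off-diagonal entry is -1 where an edge is present, 0 otherwise; in the order [1, 2, 3, 4, 5, 6, 7, 8] the diagonal is [3, 3, 3, 3, 3, 3, 3, 3]. The sorted Laplacian eigenvalues are [0, 2, 2, 2, 4, 4, 4, 6]; the algebraic connectivity is the second entry, 2. By the matrix-tree theorem the graph has (1/8) * product of the nonzero eigenvalues = 384 spanning trees. There is one zero in the spectrum, matching the 1 component.

2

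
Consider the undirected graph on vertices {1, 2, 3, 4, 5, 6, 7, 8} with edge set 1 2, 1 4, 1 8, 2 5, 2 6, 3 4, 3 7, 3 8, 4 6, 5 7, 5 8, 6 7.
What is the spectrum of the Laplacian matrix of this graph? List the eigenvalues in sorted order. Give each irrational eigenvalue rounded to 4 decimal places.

Reading degrees in the order [1, 2, 3, 4, 5, 6, 7, 8] gives [3, 3, 3, 3, 3, 3, 3, 3]; set D = diag(3, 3, 3, 3, 3, 3, 3, 3) and form L = D - A. L is symmetric positive semidefinite, so every eigenvalue is real and nonnegative.

[0, 2, 2, 2, 4, 4, 4, 6]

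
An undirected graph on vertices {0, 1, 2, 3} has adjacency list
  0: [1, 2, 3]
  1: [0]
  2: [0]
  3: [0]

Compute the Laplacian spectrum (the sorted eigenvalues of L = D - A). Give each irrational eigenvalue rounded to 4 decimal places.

With the vertex order [0, 1, 2, 3], the degrees are [3, 1, 1, 1], giving D = diag(3, 1, 1, 1) and L = D - A. Since every row of L sums to 0, the all-ones vector is in the kernel and 0 is an eigenvalue. The largest eigenvalue, 4, is at most the vertex count 4.

[0, 1, 1, 4]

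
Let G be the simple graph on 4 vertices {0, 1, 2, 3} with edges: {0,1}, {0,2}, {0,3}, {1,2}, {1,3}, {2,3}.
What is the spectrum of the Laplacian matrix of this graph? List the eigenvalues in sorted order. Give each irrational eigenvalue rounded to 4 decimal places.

[0, 4, 4, 4]

Reading degrees in the order [0, 1, 2, 3] gives [3, 3, 3, 3]; set D = diag(3, 3, 3, 3) and form L = D - A. Diagonalising L (or applying a numerical eigensolver to the 4x4 matrix) gives the spectrum above. The largest eigenvalue, 4, is at most the vertex count 4. There is one zero in the spectrum, matching the 1 component.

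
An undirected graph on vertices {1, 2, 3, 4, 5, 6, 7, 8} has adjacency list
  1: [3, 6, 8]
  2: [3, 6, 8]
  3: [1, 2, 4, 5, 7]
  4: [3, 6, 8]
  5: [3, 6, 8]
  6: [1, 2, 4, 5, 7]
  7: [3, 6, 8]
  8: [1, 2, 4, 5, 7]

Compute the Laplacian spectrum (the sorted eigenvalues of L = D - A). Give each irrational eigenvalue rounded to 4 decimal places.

With the vertex order [1, 2, 3, 4, 5, 6, 7, 8], the degrees are [3, 3, 5, 3, 3, 5, 3, 5], giving D = diag(3, 3, 5, 3, 3, 5, 3, 5) and L = D - A. Diagonalising L (or applying a numerical eigensolver to the 8x8 matrix) gives the spectrum above. There is one zero in the spectrum, matching the 1 component.

[0, 3, 3, 3, 3, 5, 5, 8]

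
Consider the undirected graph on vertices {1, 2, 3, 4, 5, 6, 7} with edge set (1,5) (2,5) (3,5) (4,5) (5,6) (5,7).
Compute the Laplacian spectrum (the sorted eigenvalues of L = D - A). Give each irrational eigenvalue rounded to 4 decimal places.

With the vertex order [1, 2, 3, 4, 5, 6, 7], the degrees are [1, 1, 1, 1, 6, 1, 1], giving D = diag(1, 1, 1, 1, 6, 1, 1) and L = D - A. Diagonalising L (or applying a numerical eigensolver to the 7x7 matrix) gives the spectrum above. By the matrix-tree theorem the graph has (1/7) * product of the nonzero eigenvalues = 1 spanning tree.

[0, 1, 1, 1, 1, 1, 7]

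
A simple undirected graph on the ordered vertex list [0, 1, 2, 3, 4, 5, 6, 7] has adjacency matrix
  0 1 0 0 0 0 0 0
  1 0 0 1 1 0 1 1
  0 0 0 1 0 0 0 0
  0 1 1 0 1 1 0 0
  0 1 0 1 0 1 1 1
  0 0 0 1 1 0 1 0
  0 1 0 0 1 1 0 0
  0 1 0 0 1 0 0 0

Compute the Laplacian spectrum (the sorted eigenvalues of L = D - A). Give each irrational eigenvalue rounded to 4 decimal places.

With the vertex order [0, 1, 2, 3, 4, 5, 6, 7], the degrees are [1, 5, 1, 4, 5, 3, 3, 2], giving D = diag(1, 5, 1, 4, 5, 3, 3, 2) and L = D - A. Since every row of L sums to 0, the all-ones vector is in the kernel and 0 is an eigenvalue. The single zero eigenvalue shows the graph is connected. By the matrix-tree theorem the graph has (1/8) * product of the nonzero eigenvalues = 111 spanning trees.

[0, 0.7479, 1.0573, 1.9181, 3.5284, 4.2540, 6.0997, 6.3946]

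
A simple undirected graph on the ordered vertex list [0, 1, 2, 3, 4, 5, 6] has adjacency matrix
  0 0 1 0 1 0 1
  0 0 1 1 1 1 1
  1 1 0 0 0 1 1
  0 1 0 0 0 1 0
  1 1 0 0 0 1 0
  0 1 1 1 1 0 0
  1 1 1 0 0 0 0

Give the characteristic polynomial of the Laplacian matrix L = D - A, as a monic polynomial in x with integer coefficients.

x^7 - 24x^6 + 232x^5 - 1152x^4 + 3085x^3 - 4198x^2 + 2247x

Each diagonal entry of L is the vertex degree and each off-diagonal entry is -1 where an edge is present, 0 otherwise; in the order [0, 1, 2, 3, 4, 5, 6] the diagonal is [3, 5, 4, 2, 3, 4, 3]. Computing det(xI - L) by cofactor expansion (or equivalently via sum-over-permutations) gives x^7 - 24x^6 + 232x^5 - 1152x^4 + 3085x^3 - 4198x^2 + 2247x. Since p(0) = det(-L) = 0, x divides p(x). There is one zero in the spectrum, matching the 1 component.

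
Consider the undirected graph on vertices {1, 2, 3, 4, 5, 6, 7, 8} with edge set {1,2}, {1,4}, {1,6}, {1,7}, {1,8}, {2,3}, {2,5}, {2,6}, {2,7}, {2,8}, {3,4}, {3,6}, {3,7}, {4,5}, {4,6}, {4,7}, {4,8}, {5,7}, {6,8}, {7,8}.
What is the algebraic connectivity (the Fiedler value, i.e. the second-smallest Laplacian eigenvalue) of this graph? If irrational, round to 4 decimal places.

2.9139

Each diagonal entry of L is the vertex degree and each off-diagonal entry is -1 where an edge is present, 0 otherwise; in the order [1, 2, 3, 4, 5, 6, 7, 8] the diagonal is [5, 6, 4, 6, 3, 5, 6, 5]. The smallest Laplacian eigenvalue is always 0. The next one, lambda_2 = 2.9139, measures how hard the graph is to disconnect: larger values mean better connectivity. The largest eigenvalue, 8, is at most the vertex count 8. By the matrix-tree theorem the graph has (1/8) * product of the nonzero eigenvalues = 17568 spanning trees.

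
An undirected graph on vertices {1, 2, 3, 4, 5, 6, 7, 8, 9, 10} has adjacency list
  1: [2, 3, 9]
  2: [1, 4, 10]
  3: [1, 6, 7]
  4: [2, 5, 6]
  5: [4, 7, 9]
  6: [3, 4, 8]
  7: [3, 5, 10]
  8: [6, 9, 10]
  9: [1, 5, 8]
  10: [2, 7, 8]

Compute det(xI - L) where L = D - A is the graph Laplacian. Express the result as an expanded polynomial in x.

Each diagonal entry of L is the vertex degree and each off-diagonal entry is -1 where an edge is present, 0 otherwise; in the order [1, 2, 3, 4, 5, 6, 7, 8, 9, 10] the diagonal is [3, 3, 3, 3, 3, 3, 3, 3, 3, 3]. The eigenvalues of L are [0, 2, 2, 2, 2, 2, 5, 5, 5, 5]; the characteristic polynomial is the product of (x - lambda_i), which multiplies out to x^10 - 30x^9 + 390x^8 - 2880x^7 + 13305x^6 - 39882x^5 + 77640x^4 - 94800x^3 + 66000x^2 - 20000x. The constant term is 0 because L is singular (the all-ones vector lies in its kernel). The eigenvalues sum to 30, which equals trace(L) = 2|E|.

x^10 - 30x^9 + 390x^8 - 2880x^7 + 13305x^6 - 39882x^5 + 77640x^4 - 94800x^3 + 66000x^2 - 20000x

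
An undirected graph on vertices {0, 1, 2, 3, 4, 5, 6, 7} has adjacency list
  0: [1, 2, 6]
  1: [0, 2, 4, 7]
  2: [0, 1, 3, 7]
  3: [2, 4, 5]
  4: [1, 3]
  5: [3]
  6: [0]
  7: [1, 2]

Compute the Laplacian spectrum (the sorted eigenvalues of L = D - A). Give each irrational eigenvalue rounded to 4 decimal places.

Each diagonal entry of L is the vertex degree and each off-diagonal entry is -1 where an edge is present, 0 otherwise; in the order [0, 1, 2, 3, 4, 5, 6, 7] the diagonal is [3, 4, 4, 3, 2, 1, 1, 2]. Diagonalising L (or applying a numerical eigensolver to the 8x8 matrix) gives the spectrum above. By the matrix-tree theorem the graph has (1/8) * product of the nonzero eigenvalues = 28 spanning trees. The eigenvalues sum to 20, which equals trace(L) = 2|E|.

[0, 0.5224, 0.9273, 1.7052, 2.8526, 3.3900, 5.0525, 5.5500]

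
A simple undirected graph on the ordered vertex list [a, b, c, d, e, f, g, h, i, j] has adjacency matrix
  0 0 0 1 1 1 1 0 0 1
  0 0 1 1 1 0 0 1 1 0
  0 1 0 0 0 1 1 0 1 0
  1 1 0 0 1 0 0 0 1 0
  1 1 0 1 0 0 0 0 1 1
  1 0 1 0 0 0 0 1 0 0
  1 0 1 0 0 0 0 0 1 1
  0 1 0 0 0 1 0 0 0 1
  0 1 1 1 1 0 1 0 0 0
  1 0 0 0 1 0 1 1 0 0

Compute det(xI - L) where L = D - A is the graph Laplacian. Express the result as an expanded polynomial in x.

x^10 - 42x^9 + 770x^8 - 8078x^7 + 53379x^6 - 230142x^5 + 646762x^4 - 1141456x^3 + 1147229x^2 - 500000x

With the vertex order [a, b, c, d, e, f, g, h, i, j], the degrees are [5, 5, 4, 4, 5, 3, 4, 3, 5, 4], giving D = diag(5, 5, 4, 4, 5, 3, 4, 3, 5, 4) and L = D - A. L has integer entries, so p(x) = det(xI - L) has integer coefficients. Expanding the determinant yields x^10 - 42x^9 + 770x^8 - 8078x^7 + 53379x^6 - 230142x^5 + 646762x^4 - 1141456x^3 + 1147229x^2 - 500000x. The coefficient of x^9 equals -trace(L) = -42, matching the sum of degrees. There is one zero in the spectrum, matching the 1 component. The largest eigenvalue, 7.0559, is at most the vertex count 10.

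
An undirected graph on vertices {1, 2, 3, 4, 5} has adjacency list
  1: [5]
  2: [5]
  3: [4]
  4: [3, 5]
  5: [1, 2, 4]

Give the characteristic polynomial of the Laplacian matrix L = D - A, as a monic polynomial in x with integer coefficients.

Each diagonal entry of L is the vertex degree and each off-diagonal entry is -1 where an edge is present, 0 otherwise; in the order [1, 2, 3, 4, 5] the diagonal is [1, 1, 1, 2, 3]. L has integer entries, so p(x) = det(xI - L) has integer coefficients. Expanding the determinant yields x^5 - 8x^4 + 20x^3 - 18x^2 + 5x. The coefficient of x^4 equals -trace(L) = -8, matching the sum of degrees. The eigenvalues sum to 8, which equals trace(L) = 2|E|.

x^5 - 8x^4 + 20x^3 - 18x^2 + 5x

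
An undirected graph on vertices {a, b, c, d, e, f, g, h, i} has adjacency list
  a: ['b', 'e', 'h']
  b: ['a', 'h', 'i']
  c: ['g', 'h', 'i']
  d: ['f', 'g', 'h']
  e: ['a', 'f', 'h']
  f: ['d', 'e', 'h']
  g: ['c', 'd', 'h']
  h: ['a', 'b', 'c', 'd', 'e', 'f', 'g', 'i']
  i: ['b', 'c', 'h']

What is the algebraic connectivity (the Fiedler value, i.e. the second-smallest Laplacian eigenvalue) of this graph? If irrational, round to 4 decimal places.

1.5858

Reading degrees in the order [a, b, c, d, e, f, g, h, i] gives [3, 3, 3, 3, 3, 3, 3, 8, 3]; set D = diag(3, 3, 3, 3, 3, 3, 3, 8, 3) and form L = D - A. The smallest Laplacian eigenvalue is always 0. The next one, lambda_2 = 1.5858, measures how hard the graph is to disconnect: larger values mean better connectivity. There is one zero in the spectrum, matching the 1 component.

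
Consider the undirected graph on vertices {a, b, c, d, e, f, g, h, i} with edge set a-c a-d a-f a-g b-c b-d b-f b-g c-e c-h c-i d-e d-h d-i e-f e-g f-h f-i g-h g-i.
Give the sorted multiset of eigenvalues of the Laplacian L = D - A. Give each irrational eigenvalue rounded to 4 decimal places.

[0, 4, 4, 4, 4, 5, 5, 5, 9]

Reading degrees in the order [a, b, c, d, e, f, g, h, i] gives [4, 4, 5, 5, 4, 5, 5, 4, 4]; set D = diag(4, 4, 5, 5, 4, 5, 5, 4, 4) and form L = D - A. Diagonalising L (or applying a numerical eigensolver to the 9x9 matrix) gives the spectrum above. The largest eigenvalue, 9, is at most the vertex count 9. By the matrix-tree theorem the graph has (1/9) * product of the nonzero eigenvalues = 32000 spanning trees.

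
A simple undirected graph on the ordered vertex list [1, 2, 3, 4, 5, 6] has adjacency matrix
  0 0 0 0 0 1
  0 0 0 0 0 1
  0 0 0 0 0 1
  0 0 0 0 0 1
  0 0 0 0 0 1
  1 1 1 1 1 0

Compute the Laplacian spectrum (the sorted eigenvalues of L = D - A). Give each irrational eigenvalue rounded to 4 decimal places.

[0, 1, 1, 1, 1, 6]

With the vertex order [1, 2, 3, 4, 5, 6], the degrees are [1, 1, 1, 1, 1, 5], giving D = diag(1, 1, 1, 1, 1, 5) and L = D - A. Diagonalising L (or applying a numerical eigensolver to the 6x6 matrix) gives the spectrum above. The largest eigenvalue, 6, is at most the vertex count 6.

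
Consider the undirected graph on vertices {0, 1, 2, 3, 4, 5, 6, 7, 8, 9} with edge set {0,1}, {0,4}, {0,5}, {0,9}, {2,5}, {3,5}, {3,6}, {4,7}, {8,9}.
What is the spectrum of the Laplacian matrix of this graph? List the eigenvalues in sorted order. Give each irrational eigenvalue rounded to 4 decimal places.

[0, 0.2263, 0.3820, 0.6274, 0.7726, 2, 2.2925, 2.6180, 3.6837, 5.3975]

Reading degrees in the order [0, 1, 2, 3, 4, 5, 6, 7, 8, 9] gives [4, 1, 1, 2, 2, 3, 1, 1, 1, 2]; set D = diag(4, 1, 1, 2, 2, 3, 1, 1, 1, 2) and form L = D - A. L is symmetric positive semidefinite, so every eigenvalue is real and nonnegative. The single zero eigenvalue shows the graph is connected. The largest eigenvalue, 5.3975, is at most the vertex count 10. The eigenvalues sum to 18, which equals trace(L) = 2|E|.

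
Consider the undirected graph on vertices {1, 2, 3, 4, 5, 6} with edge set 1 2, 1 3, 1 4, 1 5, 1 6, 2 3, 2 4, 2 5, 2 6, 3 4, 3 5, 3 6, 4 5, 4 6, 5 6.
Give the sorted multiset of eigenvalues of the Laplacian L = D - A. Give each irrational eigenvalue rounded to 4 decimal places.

[0, 6, 6, 6, 6, 6]

With the vertex order [1, 2, 3, 4, 5, 6], the degrees are [5, 5, 5, 5, 5, 5], giving D = diag(5, 5, 5, 5, 5, 5) and L = D - A. Diagonalising L (or applying a numerical eigensolver to the 6x6 matrix) gives the spectrum above. The eigenvalues sum to 30, which equals trace(L) = 2|E|.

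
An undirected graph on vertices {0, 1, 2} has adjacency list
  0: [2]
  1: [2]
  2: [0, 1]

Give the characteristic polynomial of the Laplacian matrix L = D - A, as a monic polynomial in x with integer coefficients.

Reading degrees in the order [0, 1, 2] gives [1, 1, 2]; set D = diag(1, 1, 2) and form L = D - A. Computing det(xI - L) by cofactor expansion (or equivalently via sum-over-permutations) gives x^3 - 4x^2 + 3x. The coefficient of x^2 equals -trace(L) = -4, matching the sum of degrees. The eigenvalues sum to 4, which equals trace(L) = 2|E|.

x^3 - 4x^2 + 3x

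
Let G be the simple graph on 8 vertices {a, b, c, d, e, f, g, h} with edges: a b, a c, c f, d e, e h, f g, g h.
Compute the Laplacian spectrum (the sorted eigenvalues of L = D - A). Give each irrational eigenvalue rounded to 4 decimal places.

Reading degrees in the order [a, b, c, d, e, f, g, h] gives [2, 1, 2, 1, 2, 2, 2, 2]; set D = diag(2, 1, 2, 1, 2, 2, 2, 2) and form L = D - A. L is symmetric positive semidefinite, so every eigenvalue is real and nonnegative. The single zero eigenvalue shows the graph is connected. By the matrix-tree theorem the graph has (1/8) * product of the nonzero eigenvalues = 1 spanning tree.

[0, 0.1522, 0.5858, 1.2346, 2, 2.7654, 3.4142, 3.8478]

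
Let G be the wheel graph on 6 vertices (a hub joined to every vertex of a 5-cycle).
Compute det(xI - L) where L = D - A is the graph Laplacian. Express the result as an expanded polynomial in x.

x^6 - 20x^5 + 155x^4 - 580x^3 + 1045x^2 - 726x

The graph has 6 vertices and degree multiset [5, 3, 3, 3, 3, 3]; D is the diagonal matrix of degrees and L = D - A. L has integer entries, so p(x) = det(xI - L) has integer coefficients. Expanding the determinant yields x^6 - 20x^5 + 155x^4 - 580x^3 + 1045x^2 - 726x. Since p(0) = det(-L) = 0, x divides p(x). The eigenvalues sum to 20, which equals trace(L) = 2|E|.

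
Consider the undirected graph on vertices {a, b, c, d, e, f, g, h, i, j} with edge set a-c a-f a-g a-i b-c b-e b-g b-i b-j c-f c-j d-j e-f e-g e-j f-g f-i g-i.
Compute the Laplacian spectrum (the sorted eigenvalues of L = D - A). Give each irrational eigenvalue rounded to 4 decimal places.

With the vertex order [a, b, c, d, e, f, g, h, i, j], the degrees are [4, 5, 4, 1, 4, 5, 5, 0, 4, 4], giving D = diag(4, 5, 4, 1, 4, 5, 5, 0, 4, 4) and L = D - A. The multiplicity of 0 as a Laplacian eigenvalue equals the number of connected components. The 2 zero eigenvalues correspond to the 2 connected components.

[0, 0, 0.7853, 2.8379, 3.4751, 4.4417, 5.3753, 5.6017, 6.3194, 7.1636]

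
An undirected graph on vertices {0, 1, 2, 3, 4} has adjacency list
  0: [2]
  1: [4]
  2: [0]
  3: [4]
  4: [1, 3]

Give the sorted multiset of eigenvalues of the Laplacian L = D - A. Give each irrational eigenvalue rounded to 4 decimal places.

Each diagonal entry of L is the vertex degree and each off-diagonal entry is -1 where an edge is present, 0 otherwise; in the order [0, 1, 2, 3, 4] the diagonal is [1, 1, 1, 1, 2]. Diagonalising L (or applying a numerical eigensolver to the 5x5 matrix) gives the spectrum above. The 2 zero eigenvalues correspond to the 2 connected components. There are 2 zeros in the spectrum, matching the 2 components. The eigenvalues sum to 6, which equals trace(L) = 2|E|.

[0, 0, 1, 2, 3]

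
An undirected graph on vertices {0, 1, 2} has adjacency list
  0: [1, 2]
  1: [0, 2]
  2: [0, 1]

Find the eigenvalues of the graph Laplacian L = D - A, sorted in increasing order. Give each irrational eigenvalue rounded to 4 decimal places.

[0, 3, 3]

Reading degrees in the order [0, 1, 2] gives [2, 2, 2]; set D = diag(2, 2, 2) and form L = D - A. Diagonalising L (or applying a numerical eigensolver to the 3x3 matrix) gives the spectrum above. There is one zero in the spectrum, matching the 1 component. The largest eigenvalue, 3, is at most the vertex count 3.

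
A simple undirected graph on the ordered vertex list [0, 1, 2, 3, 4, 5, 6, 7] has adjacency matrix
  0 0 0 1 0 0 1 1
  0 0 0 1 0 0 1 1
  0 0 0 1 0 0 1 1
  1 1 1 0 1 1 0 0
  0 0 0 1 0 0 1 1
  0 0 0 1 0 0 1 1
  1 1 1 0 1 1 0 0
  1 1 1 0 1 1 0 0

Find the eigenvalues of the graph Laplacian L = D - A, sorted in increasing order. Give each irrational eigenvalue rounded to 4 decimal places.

Each diagonal entry of L is the vertex degree and each off-diagonal entry is -1 where an edge is present, 0 otherwise; in the order [0, 1, 2, 3, 4, 5, 6, 7] the diagonal is [3, 3, 3, 5, 3, 3, 5, 5]. L is symmetric positive semidefinite, so every eigenvalue is real and nonnegative. The single zero eigenvalue shows the graph is connected. There is one zero in the spectrum, matching the 1 component. The largest eigenvalue, 8, is at most the vertex count 8.

[0, 3, 3, 3, 3, 5, 5, 8]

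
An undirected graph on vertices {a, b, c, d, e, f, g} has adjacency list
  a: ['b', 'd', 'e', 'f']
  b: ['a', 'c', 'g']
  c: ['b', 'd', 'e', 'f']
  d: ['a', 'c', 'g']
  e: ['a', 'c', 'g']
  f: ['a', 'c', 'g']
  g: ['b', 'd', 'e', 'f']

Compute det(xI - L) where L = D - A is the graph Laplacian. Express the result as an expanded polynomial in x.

x^7 - 24x^6 + 234x^5 - 1192x^4 + 3357x^3 - 4968x^2 + 3024x

Each diagonal entry of L is the vertex degree and each off-diagonal entry is -1 where an edge is present, 0 otherwise; in the order [a, b, c, d, e, f, g] the diagonal is [4, 3, 4, 3, 3, 3, 4]. Computing det(xI - L) by cofactor expansion (or equivalently via sum-over-permutations) gives x^7 - 24x^6 + 234x^5 - 1192x^4 + 3357x^3 - 4968x^2 + 3024x. Since p(0) = det(-L) = 0, x divides p(x). The largest eigenvalue, 7, is at most the vertex count 7.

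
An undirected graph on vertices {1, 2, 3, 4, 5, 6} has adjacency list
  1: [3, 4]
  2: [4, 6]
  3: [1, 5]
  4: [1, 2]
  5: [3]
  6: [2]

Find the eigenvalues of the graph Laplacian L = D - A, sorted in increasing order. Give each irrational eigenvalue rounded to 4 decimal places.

Each diagonal entry of L is the vertex degree and each off-diagonal entry is -1 where an edge is present, 0 otherwise; in the order [1, 2, 3, 4, 5, 6] the diagonal is [2, 2, 2, 2, 1, 1]. The multiplicity of 0 as a Laplacian eigenvalue equals the number of connected components. By the matrix-tree theorem the graph has (1/6) * product of the nonzero eigenvalues = 1 spanning tree. The largest eigenvalue, 3.7321, is at most the vertex count 6.

[0, 0.2679, 1, 2, 3, 3.7321]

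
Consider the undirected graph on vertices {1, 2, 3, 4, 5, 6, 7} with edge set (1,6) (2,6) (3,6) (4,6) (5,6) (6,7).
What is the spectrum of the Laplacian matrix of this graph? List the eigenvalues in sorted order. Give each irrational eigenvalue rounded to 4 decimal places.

[0, 1, 1, 1, 1, 1, 7]

With the vertex order [1, 2, 3, 4, 5, 6, 7], the degrees are [1, 1, 1, 1, 1, 6, 1], giving D = diag(1, 1, 1, 1, 1, 6, 1) and L = D - A. Since every row of L sums to 0, the all-ones vector is in the kernel and 0 is an eigenvalue. By the matrix-tree theorem the graph has (1/7) * product of the nonzero eigenvalues = 1 spanning tree. The largest eigenvalue, 7, is at most the vertex count 7.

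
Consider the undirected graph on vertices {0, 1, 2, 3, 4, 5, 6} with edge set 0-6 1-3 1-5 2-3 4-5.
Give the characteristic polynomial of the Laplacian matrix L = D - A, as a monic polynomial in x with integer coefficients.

Each diagonal entry of L is the vertex degree and each off-diagonal entry is -1 where an edge is present, 0 otherwise; in the order [0, 1, 2, 3, 4, 5, 6] the diagonal is [1, 2, 1, 2, 1, 2, 1]. Computing det(xI - L) by cofactor expansion (or equivalently via sum-over-permutations) gives x^7 - 10x^6 + 37x^5 - 62x^4 + 45x^3 - 10x^2. The coefficient of x^6 equals -trace(L) = -10, matching the sum of degrees. The eigenvalues sum to 10, which equals trace(L) = 2|E|. The largest eigenvalue, 3.6180, is at most the vertex count 7.

x^7 - 10x^6 + 37x^5 - 62x^4 + 45x^3 - 10x^2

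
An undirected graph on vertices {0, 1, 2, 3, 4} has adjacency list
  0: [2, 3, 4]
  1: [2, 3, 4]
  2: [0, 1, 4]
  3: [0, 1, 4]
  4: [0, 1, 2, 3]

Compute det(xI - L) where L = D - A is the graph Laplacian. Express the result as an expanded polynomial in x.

x^5 - 16x^4 + 94x^3 - 240x^2 + 225x

With the vertex order [0, 1, 2, 3, 4], the degrees are [3, 3, 3, 3, 4], giving D = diag(3, 3, 3, 3, 4) and L = D - A. Computing det(xI - L) by cofactor expansion (or equivalently via sum-over-permutations) gives x^5 - 16x^4 + 94x^3 - 240x^2 + 225x. Since p(0) = det(-L) = 0, x divides p(x). The largest eigenvalue, 5, is at most the vertex count 5.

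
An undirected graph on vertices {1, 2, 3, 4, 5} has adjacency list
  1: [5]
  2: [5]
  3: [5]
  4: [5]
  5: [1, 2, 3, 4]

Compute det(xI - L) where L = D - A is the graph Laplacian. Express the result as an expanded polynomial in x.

Each diagonal entry of L is the vertex degree and each off-diagonal entry is -1 where an edge is present, 0 otherwise; in the order [1, 2, 3, 4, 5] the diagonal is [1, 1, 1, 1, 4]. Computing det(xI - L) by cofactor expansion (or equivalently via sum-over-permutations) gives x^5 - 8x^4 + 18x^3 - 16x^2 + 5x. The constant term is 0 because L is singular (the all-ones vector lies in its kernel). By the matrix-tree theorem the graph has (1/5) * product of the nonzero eigenvalues = 1 spanning tree.

x^5 - 8x^4 + 18x^3 - 16x^2 + 5x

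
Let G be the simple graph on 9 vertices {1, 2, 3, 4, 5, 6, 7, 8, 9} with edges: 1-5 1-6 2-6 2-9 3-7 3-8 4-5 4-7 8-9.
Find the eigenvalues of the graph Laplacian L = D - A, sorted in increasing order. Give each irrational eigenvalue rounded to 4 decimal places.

Each diagonal entry of L is the vertex degree and each off-diagonal entry is -1 where an edge is present, 0 otherwise; in the order [1, 2, 3, 4, 5, 6, 7, 8, 9] the diagonal is [2, 2, 2, 2, 2, 2, 2, 2, 2]. Since every row of L sums to 0, the all-ones vector is in the kernel and 0 is an eigenvalue. The single zero eigenvalue shows the graph is connected. The largest eigenvalue, 3.8794, is at most the vertex count 9.

[0, 0.4679, 0.4679, 1.6527, 1.6527, 3, 3, 3.8794, 3.8794]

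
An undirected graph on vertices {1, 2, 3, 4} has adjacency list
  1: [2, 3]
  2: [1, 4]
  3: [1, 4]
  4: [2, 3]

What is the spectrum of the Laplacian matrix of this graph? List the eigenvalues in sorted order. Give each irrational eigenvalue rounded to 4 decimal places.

Reading degrees in the order [1, 2, 3, 4] gives [2, 2, 2, 2]; set D = diag(2, 2, 2, 2) and form L = D - A. L is symmetric positive semidefinite, so every eigenvalue is real and nonnegative. The single zero eigenvalue shows the graph is connected.

[0, 2, 2, 4]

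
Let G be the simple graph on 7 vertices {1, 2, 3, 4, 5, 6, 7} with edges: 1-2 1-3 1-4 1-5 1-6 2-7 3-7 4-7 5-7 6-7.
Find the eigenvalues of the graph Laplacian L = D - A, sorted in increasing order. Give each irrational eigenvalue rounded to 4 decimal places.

With the vertex order [1, 2, 3, 4, 5, 6, 7], the degrees are [5, 2, 2, 2, 2, 2, 5], giving D = diag(5, 2, 2, 2, 2, 2, 5) and L = D - A. The multiplicity of 0 as a Laplacian eigenvalue equals the number of connected components. There is one zero in the spectrum, matching the 1 component. The largest eigenvalue, 7, is at most the vertex count 7.

[0, 2, 2, 2, 2, 5, 7]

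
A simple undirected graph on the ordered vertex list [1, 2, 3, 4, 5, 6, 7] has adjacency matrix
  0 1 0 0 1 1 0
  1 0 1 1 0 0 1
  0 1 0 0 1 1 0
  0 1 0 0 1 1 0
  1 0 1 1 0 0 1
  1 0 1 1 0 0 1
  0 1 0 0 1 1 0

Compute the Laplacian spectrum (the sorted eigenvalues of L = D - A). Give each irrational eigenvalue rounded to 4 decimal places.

Each diagonal entry of L is the vertex degree and each off-diagonal entry is -1 where an edge is present, 0 otherwise; in the order [1, 2, 3, 4, 5, 6, 7] the diagonal is [3, 4, 3, 3, 4, 4, 3]. L is symmetric positive semidefinite, so every eigenvalue is real and nonnegative. The single zero eigenvalue shows the graph is connected. By the matrix-tree theorem the graph has (1/7) * product of the nonzero eigenvalues = 432 spanning trees.

[0, 3, 3, 3, 4, 4, 7]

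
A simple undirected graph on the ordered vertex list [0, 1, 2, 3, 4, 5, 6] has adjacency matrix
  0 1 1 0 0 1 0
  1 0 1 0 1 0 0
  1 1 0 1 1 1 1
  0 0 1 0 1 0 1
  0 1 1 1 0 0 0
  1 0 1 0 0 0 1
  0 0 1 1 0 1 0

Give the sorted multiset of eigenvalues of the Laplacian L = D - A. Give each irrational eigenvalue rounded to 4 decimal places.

[0, 2, 2, 4, 4, 5, 7]

Reading degrees in the order [0, 1, 2, 3, 4, 5, 6] gives [3, 3, 6, 3, 3, 3, 3]; set D = diag(3, 3, 6, 3, 3, 3, 3) and form L = D - A. Since every row of L sums to 0, the all-ones vector is in the kernel and 0 is an eigenvalue. By the matrix-tree theorem the graph has (1/7) * product of the nonzero eigenvalues = 320 spanning trees.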